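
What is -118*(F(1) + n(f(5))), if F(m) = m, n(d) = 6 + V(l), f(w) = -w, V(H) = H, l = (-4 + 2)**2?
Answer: -1298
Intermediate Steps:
l = 4 (l = (-2)**2 = 4)
n(d) = 10 (n(d) = 6 + 4 = 10)
-118*(F(1) + n(f(5))) = -118*(1 + 10) = -118*11 = -1298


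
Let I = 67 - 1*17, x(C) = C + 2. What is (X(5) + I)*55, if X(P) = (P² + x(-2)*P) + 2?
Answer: 4235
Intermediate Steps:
x(C) = 2 + C
X(P) = 2 + P² (X(P) = (P² + (2 - 2)*P) + 2 = (P² + 0*P) + 2 = (P² + 0) + 2 = P² + 2 = 2 + P²)
I = 50 (I = 67 - 17 = 50)
(X(5) + I)*55 = ((2 + 5²) + 50)*55 = ((2 + 25) + 50)*55 = (27 + 50)*55 = 77*55 = 4235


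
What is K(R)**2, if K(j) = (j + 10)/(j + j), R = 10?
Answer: 1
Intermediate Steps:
K(j) = (10 + j)/(2*j) (K(j) = (10 + j)/((2*j)) = (10 + j)*(1/(2*j)) = (10 + j)/(2*j))
K(R)**2 = ((1/2)*(10 + 10)/10)**2 = ((1/2)*(1/10)*20)**2 = 1**2 = 1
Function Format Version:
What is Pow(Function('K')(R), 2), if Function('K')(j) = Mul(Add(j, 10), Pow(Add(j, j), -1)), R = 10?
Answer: 1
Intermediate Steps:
Function('K')(j) = Mul(Rational(1, 2), Pow(j, -1), Add(10, j)) (Function('K')(j) = Mul(Add(10, j), Pow(Mul(2, j), -1)) = Mul(Add(10, j), Mul(Rational(1, 2), Pow(j, -1))) = Mul(Rational(1, 2), Pow(j, -1), Add(10, j)))
Pow(Function('K')(R), 2) = Pow(Mul(Rational(1, 2), Pow(10, -1), Add(10, 10)), 2) = Pow(Mul(Rational(1, 2), Rational(1, 10), 20), 2) = Pow(1, 2) = 1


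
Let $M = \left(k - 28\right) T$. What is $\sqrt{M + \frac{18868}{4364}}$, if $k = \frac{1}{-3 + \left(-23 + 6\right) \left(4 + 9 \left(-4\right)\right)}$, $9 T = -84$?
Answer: $\frac{\sqrt{92541580111019}}{590231} \approx 16.298$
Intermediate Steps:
$T = - \frac{28}{3}$ ($T = \frac{1}{9} \left(-84\right) = - \frac{28}{3} \approx -9.3333$)
$k = \frac{1}{541}$ ($k = \frac{1}{-3 - 17 \left(4 - 36\right)} = \frac{1}{-3 - -544} = \frac{1}{-3 + 544} = \frac{1}{541} \approx 0.0018484$)
$M = \frac{141372}{541}$ ($M = \left(\frac{1}{541} - 28\right) \left(- \frac{28}{3}\right) = \left(- \frac{15147}{541}\right) \left(- \frac{28}{3}\right) = \frac{141372}{541} \approx 261.32$)
$\sqrt{M + \frac{18868}{4364}} = \sqrt{\frac{141372}{541} + \frac{18868}{4364}} = \sqrt{\frac{141372}{541} + 18868 \cdot \frac{1}{4364}} = \sqrt{\frac{141372}{541} + \frac{4717}{1091}} = \sqrt{\frac{156788749}{590231}} = \frac{\sqrt{92541580111019}}{590231}$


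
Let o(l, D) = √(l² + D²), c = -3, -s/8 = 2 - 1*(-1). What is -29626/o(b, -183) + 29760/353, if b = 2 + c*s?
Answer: 29760/353 - 29626*√38965/38965 ≈ -65.778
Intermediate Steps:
s = -24 (s = -8*(2 - 1*(-1)) = -8*(2 + 1) = -8*3 = -24)
b = 74 (b = 2 - 3*(-24) = 2 + 72 = 74)
o(l, D) = √(D² + l²)
-29626/o(b, -183) + 29760/353 = -29626/√((-183)² + 74²) + 29760/353 = -29626/√(33489 + 5476) + 29760*(1/353) = -29626*√38965/38965 + 29760/353 = 29760/353 - 29626*√38965/38965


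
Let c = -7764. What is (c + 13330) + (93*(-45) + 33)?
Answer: 1414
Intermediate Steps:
(c + 13330) + (93*(-45) + 33) = (-7764 + 13330) + (93*(-45) + 33) = 5566 + (-4185 + 33) = 5566 - 4152 = 1414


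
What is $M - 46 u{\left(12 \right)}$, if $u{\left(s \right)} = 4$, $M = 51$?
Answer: $-133$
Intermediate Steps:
$M - 46 u{\left(12 \right)} = 51 - 184 = -133$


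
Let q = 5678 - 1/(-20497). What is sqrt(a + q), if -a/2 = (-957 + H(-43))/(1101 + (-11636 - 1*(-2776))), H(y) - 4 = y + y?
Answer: 7*sqrt(2930697087452216749)/159036223 ≈ 75.351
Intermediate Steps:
H(y) = 4 + 2*y (H(y) = 4 + (y + y) = 4 + 2*y)
a = -2078/7759 (a = -2*(-957 + (4 + 2*(-43)))/(1101 + (-11636 - 1*(-2776))) = -2*(-957 + (4 - 86))/(1101 + (-11636 + 2776)) = -2*(-957 - 82)/(1101 - 8860) = -(-2078)/(-7759) = -(-2078)*(-1)/7759 = -2*1039/7759 = -2078/7759 ≈ -0.26782)
q = 116381967/20497 (q = 5678 - 1*(-1/20497) = 5678 + 1/20497 = 116381967/20497 ≈ 5678.0)
sqrt(a + q) = sqrt(-2078/7759 + 116381967/20497) = sqrt(902965089187/159036223) = 7*sqrt(2930697087452216749)/159036223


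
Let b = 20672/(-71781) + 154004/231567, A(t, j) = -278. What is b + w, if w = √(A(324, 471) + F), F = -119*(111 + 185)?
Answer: 696400900/1846901203 + I*√35502 ≈ 0.37706 + 188.42*I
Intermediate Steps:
F = -35224 (F = -119*296 = -35224)
b = 696400900/1846901203 (b = 20672*(-1/71781) + 154004*(1/231567) = -20672/71781 + 154004/231567 = 696400900/1846901203 ≈ 0.37706)
w = I*√35502 (w = √(-278 - 35224) = √(-35502) = I*√35502 ≈ 188.42*I)
b + w = 696400900/1846901203 + I*√35502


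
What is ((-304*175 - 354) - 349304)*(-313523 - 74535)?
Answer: 156332269764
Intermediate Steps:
((-304*175 - 354) - 349304)*(-313523 - 74535) = ((-53200 - 354) - 349304)*(-388058) = (-53554 - 349304)*(-388058) = -402858*(-388058) = 156332269764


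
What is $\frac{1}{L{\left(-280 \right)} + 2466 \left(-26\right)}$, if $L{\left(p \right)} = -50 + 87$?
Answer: $- \frac{1}{64079} \approx -1.5606 \cdot 10^{-5}$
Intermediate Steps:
$L{\left(p \right)} = 37$
$\frac{1}{L{\left(-280 \right)} + 2466 \left(-26\right)} = \frac{1}{37 + 2466 \left(-26\right)} = \frac{1}{37 - 64116} = \frac{1}{-64079} = - \frac{1}{64079}$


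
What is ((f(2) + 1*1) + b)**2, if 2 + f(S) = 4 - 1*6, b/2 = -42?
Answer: 7569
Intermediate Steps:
b = -84 (b = 2*(-42) = -84)
f(S) = -4 (f(S) = -2 + (4 - 1*6) = -2 + (4 - 6) = -2 - 2 = -4)
((f(2) + 1*1) + b)**2 = ((-4 + 1*1) - 84)**2 = ((-4 + 1) - 84)**2 = (-3 - 84)**2 = (-87)**2 = 7569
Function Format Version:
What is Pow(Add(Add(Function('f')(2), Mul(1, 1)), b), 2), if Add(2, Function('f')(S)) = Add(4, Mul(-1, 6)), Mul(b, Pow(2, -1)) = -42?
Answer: 7569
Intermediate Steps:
b = -84 (b = Mul(2, -42) = -84)
Function('f')(S) = -4 (Function('f')(S) = Add(-2, Add(4, Mul(-1, 6))) = Add(-2, Add(4, -6)) = Add(-2, -2) = -4)
Pow(Add(Add(Function('f')(2), Mul(1, 1)), b), 2) = Pow(Add(Add(-4, Mul(1, 1)), -84), 2) = Pow(Add(Add(-4, 1), -84), 2) = Pow(Add(-3, -84), 2) = Pow(-87, 2) = 7569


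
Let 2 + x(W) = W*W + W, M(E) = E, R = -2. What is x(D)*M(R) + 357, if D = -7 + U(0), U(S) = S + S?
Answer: 277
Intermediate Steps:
U(S) = 2*S
D = -7 (D = -7 + 2*0 = -7 + 0 = -7)
x(W) = -2 + W + W² (x(W) = -2 + (W*W + W) = -2 + (W² + W) = -2 + (W + W²) = -2 + W + W²)
x(D)*M(R) + 357 = (-2 - 7 + (-7)²)*(-2) + 357 = (-2 - 7 + 49)*(-2) + 357 = 40*(-2) + 357 = -80 + 357 = 277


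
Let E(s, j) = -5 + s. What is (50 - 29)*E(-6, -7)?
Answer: -231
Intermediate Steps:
(50 - 29)*E(-6, -7) = (50 - 29)*(-5 - 6) = 21*(-11) = -231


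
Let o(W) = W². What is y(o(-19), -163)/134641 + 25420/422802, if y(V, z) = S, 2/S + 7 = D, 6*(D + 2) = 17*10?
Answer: 49627960393/825434019189 ≈ 0.060123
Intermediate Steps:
D = 79/3 (D = -2 + (17*10)/6 = -2 + (⅙)*170 = -2 + 85/3 = 79/3 ≈ 26.333)
S = 3/29 (S = 2/(-7 + 79/3) = 2/(58/3) = 2*(3/58) = 3/29 ≈ 0.10345)
y(V, z) = 3/29
y(o(-19), -163)/134641 + 25420/422802 = (3/29)/134641 + 25420/422802 = (3/29)*(1/134641) + 25420*(1/422802) = 3/3904589 + 12710/211401 = 49627960393/825434019189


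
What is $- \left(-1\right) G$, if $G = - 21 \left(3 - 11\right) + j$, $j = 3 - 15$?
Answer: $156$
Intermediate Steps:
$j = -12$ ($j = 3 - 15 = -12$)
$G = 156$ ($G = - 21 \left(3 - 11\right) - 12 = \left(-21\right) \left(-8\right) - 12 = 168 - 12 = 156$)
$- \left(-1\right) G = - \left(-1\right) 156 = \left(-1\right) \left(-156\right) = 156$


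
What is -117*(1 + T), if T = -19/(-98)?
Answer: -13689/98 ≈ -139.68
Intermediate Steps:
T = 19/98 (T = -19*(-1/98) = 19/98 ≈ 0.19388)
-117*(1 + T) = -117*(1 + 19/98) = -117*117/98 = -13689/98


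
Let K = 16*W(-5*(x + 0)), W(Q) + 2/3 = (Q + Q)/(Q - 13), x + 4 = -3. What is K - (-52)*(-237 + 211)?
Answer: -43288/33 ≈ -1311.8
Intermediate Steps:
x = -7 (x = -4 - 3 = -7)
W(Q) = -⅔ + 2*Q/(-13 + Q) (W(Q) = -⅔ + (Q + Q)/(Q - 13) = -⅔ + (2*Q)/(-13 + Q) = -⅔ + 2*Q/(-13 + Q))
K = 1328/33 (K = 16*(2*(13 + 2*(-5*(-7 + 0)))/(3*(-13 - 5*(-7 + 0)))) = 16*(2*(13 + 2*(-5*(-7)))/(3*(-13 - 5*(-7)))) = 16*(2*(13 + 2*35)/(3*(-13 + 35))) = 16*((⅔)*(13 + 70)/22) = 16*((⅔)*(1/22)*83) = 16*(83/33) = 1328/33 ≈ 40.242)
K - (-52)*(-237 + 211) = 1328/33 - (-52)*(-237 + 211) = 1328/33 - (-52)*(-26) = 1328/33 - 1*1352 = 1328/33 - 1352 = -43288/33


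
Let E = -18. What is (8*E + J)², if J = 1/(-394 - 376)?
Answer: 12294596161/592900 ≈ 20736.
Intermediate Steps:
J = -1/770 (J = 1/(-770) = -1/770 ≈ -0.0012987)
(8*E + J)² = (8*(-18) - 1/770)² = (-144 - 1/770)² = (-110881/770)² = 12294596161/592900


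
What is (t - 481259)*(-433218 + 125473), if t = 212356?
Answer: 82753553735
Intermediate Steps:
(t - 481259)*(-433218 + 125473) = (212356 - 481259)*(-433218 + 125473) = -268903*(-307745) = 82753553735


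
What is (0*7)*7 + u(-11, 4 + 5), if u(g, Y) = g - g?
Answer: 0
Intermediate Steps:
u(g, Y) = 0
(0*7)*7 + u(-11, 4 + 5) = (0*7)*7 + 0 = 0*7 + 0 = 0 + 0 = 0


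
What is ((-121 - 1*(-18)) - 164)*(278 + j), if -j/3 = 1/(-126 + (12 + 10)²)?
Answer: -26572107/358 ≈ -74224.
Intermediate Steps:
j = -3/358 (j = -3/(-126 + (12 + 10)²) = -3/(-126 + 22²) = -3/(-126 + 484) = -3/358 ≈ -0.0083799)
((-121 - 1*(-18)) - 164)*(278 + j) = ((-121 - 1*(-18)) - 164)*(278 - 3/358) = ((-121 + 18) - 164)*(99521/358) = (-103 - 164)*(99521/358) = -267*99521/358 = -26572107/358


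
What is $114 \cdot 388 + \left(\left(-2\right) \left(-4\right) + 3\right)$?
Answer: $44243$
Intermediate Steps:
$114 \cdot 388 + \left(\left(-2\right) \left(-4\right) + 3\right) = 44232 + \left(8 + 3\right) = 44232 + 11 = 44243$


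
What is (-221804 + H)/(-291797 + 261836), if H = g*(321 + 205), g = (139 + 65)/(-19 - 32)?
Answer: 74636/9987 ≈ 7.4733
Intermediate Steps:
g = -4 (g = 204/(-51) = 204*(-1/51) = -4)
H = -2104 (H = -4*(321 + 205) = -4*526 = -2104)
(-221804 + H)/(-291797 + 261836) = (-221804 - 2104)/(-291797 + 261836) = -223908/(-29961) = -223908*(-1/29961) = 74636/9987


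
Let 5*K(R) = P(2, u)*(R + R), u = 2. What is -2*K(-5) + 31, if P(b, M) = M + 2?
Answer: 47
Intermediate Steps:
P(b, M) = 2 + M
K(R) = 8*R/5 (K(R) = ((2 + 2)*(R + R))/5 = (4*(2*R))/5 = (8*R)/5 = 8*R/5)
-2*K(-5) + 31 = -16*(-5)/5 + 31 = -2*(-8) + 31 = 16 + 31 = 47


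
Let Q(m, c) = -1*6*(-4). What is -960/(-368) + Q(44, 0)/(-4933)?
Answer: 295428/113459 ≈ 2.6038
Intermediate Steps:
Q(m, c) = 24 (Q(m, c) = -6*(-4) = 24)
-960/(-368) + Q(44, 0)/(-4933) = -960/(-368) + 24/(-4933) = -960*(-1/368) + 24*(-1/4933) = 60/23 - 24/4933 = 295428/113459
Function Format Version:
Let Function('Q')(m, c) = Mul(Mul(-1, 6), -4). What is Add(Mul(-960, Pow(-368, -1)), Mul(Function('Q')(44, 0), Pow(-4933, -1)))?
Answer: Rational(295428, 113459) ≈ 2.6038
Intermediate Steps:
Function('Q')(m, c) = 24 (Function('Q')(m, c) = Mul(-6, -4) = 24)
Add(Mul(-960, Pow(-368, -1)), Mul(Function('Q')(44, 0), Pow(-4933, -1))) = Add(Mul(-960, Pow(-368, -1)), Mul(24, Pow(-4933, -1))) = Add(Mul(-960, Rational(-1, 368)), Mul(24, Rational(-1, 4933))) = Add(Rational(60, 23), Rational(-24, 4933)) = Rational(295428, 113459)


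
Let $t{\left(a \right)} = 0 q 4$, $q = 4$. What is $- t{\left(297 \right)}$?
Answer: $0$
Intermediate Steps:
$t{\left(a \right)} = 0$ ($t{\left(a \right)} = 0 \cdot 4 \cdot 4 = 0 \cdot 4 = 0$)
$- t{\left(297 \right)} = \left(-1\right) 0 = 0$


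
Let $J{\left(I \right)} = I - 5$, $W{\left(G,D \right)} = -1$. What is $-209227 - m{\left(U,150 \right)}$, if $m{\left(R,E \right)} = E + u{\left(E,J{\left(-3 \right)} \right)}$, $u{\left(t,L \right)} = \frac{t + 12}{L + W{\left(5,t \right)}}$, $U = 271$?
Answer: $-209359$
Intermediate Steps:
$J{\left(I \right)} = -5 + I$
$u{\left(t,L \right)} = \frac{12 + t}{-1 + L}$ ($u{\left(t,L \right)} = \frac{t + 12}{L - 1} = \frac{12 + t}{-1 + L}$)
$m{\left(R,E \right)} = - \frac{4}{3} + \frac{8 E}{9}$ ($m{\left(R,E \right)} = E + \frac{12 + E}{-1 - 8} = E + \frac{12 + E}{-9} = E - \frac{12 + E}{9} = E - \left(\frac{4}{3} + \frac{E}{9}\right) = - \frac{4}{3} + \frac{8 E}{9}$)
$-209227 - m{\left(U,150 \right)} = -209227 - \left(- \frac{4}{3} + \frac{8}{9} \cdot 150\right) = -209227 - \left(- \frac{4}{3} + \frac{400}{3}\right) = -209227 - 132 = -209359$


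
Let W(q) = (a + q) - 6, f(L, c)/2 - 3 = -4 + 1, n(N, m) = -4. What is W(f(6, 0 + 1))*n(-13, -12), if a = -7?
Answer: 52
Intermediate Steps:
f(L, c) = 0 (f(L, c) = 6 + 2*(-4 + 1) = 6 + 2*(-3) = 6 - 6 = 0)
W(q) = -13 + q (W(q) = (-7 + q) - 6 = -13 + q)
W(f(6, 0 + 1))*n(-13, -12) = (-13 + 0)*(-4) = -13*(-4) = 52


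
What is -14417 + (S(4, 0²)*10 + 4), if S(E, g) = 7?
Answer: -14343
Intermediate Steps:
-14417 + (S(4, 0²)*10 + 4) = -14417 + (7*10 + 4) = -14417 + (70 + 4) = -14417 + 74 = -14343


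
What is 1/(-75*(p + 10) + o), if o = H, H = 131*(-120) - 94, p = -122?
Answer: -1/7414 ≈ -0.00013488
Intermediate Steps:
H = -15814 (H = -15720 - 94 = -15814)
o = -15814
1/(-75*(p + 10) + o) = 1/(-75*(-122 + 10) - 15814) = 1/(-75*(-112) - 15814) = 1/(8400 - 15814) = 1/(-7414) = -1/7414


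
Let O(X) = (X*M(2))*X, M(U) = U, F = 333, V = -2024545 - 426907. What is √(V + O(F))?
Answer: I*√2229674 ≈ 1493.2*I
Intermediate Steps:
V = -2451452
O(X) = 2*X² (O(X) = (X*2)*X = (2*X)*X = 2*X²)
√(V + O(F)) = √(-2451452 + 2*333²) = √(-2451452 + 2*110889) = √(-2451452 + 221778) = √(-2229674) = I*√2229674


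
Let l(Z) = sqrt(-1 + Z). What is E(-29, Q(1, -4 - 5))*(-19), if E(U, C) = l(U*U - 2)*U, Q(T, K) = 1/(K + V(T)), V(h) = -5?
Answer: 551*sqrt(838) ≈ 15950.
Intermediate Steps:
Q(T, K) = 1/(-5 + K) (Q(T, K) = 1/(K - 5) = 1/(-5 + K))
E(U, C) = U*sqrt(-3 + U**2) (E(U, C) = sqrt(-1 + (U*U - 2))*U = sqrt(-1 + (U**2 - 2))*U = sqrt(-1 + (-2 + U**2))*U = sqrt(-3 + U**2)*U = U*sqrt(-3 + U**2))
E(-29, Q(1, -4 - 5))*(-19) = -29*sqrt(-3 + (-29)**2)*(-19) = -29*sqrt(-3 + 841)*(-19) = -29*sqrt(838)*(-19) = 551*sqrt(838)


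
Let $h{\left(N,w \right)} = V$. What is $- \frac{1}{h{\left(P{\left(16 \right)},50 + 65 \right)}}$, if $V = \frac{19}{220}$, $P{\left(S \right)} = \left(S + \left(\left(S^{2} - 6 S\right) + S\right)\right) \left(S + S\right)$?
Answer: $- \frac{220}{19} \approx -11.579$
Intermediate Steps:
$P{\left(S \right)} = 2 S \left(S^{2} - 4 S\right)$ ($P{\left(S \right)} = \left(S + \left(S^{2} - 5 S\right)\right) 2 S = \left(S^{2} - 4 S\right) 2 S = 2 S \left(S^{2} - 4 S\right)$)
$V = \frac{19}{220}$ ($V = 19 \cdot \frac{1}{220} = \frac{19}{220} \approx 0.086364$)
$h{\left(N,w \right)} = \frac{19}{220}$
$- \frac{1}{h{\left(P{\left(16 \right)},50 + 65 \right)}} = - \frac{1}{\frac{19}{220}} = \left(-1\right) \frac{220}{19} = - \frac{220}{19}$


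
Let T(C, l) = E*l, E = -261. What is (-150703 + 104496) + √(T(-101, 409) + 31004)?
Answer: -46207 + I*√75745 ≈ -46207.0 + 275.22*I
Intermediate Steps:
T(C, l) = -261*l
(-150703 + 104496) + √(T(-101, 409) + 31004) = (-150703 + 104496) + √(-261*409 + 31004) = -46207 + √(-106749 + 31004) = -46207 + √(-75745) = -46207 + I*√75745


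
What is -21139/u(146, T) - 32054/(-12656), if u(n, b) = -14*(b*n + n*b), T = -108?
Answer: 123968161/49889952 ≈ 2.4848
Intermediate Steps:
u(n, b) = -28*b*n (u(n, b) = -14*(b*n + b*n) = -28*b*n)
-21139/u(146, T) - 32054/(-12656) = -21139/((-28*(-108)*146)) - 32054/(-12656) = -21139/441504 - 32054*(-1/12656) = -21139*1/441504 + 16027/6328 = -21139/441504 + 16027/6328 = 123968161/49889952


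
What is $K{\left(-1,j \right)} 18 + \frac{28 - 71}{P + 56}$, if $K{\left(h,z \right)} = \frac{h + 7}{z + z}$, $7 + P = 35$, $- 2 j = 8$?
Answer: $- \frac{1177}{84} \approx -14.012$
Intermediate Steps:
$j = -4$ ($j = \left(- \frac{1}{2}\right) 8 = -4$)
$P = 28$ ($P = -7 + 35 = 28$)
$K{\left(h,z \right)} = \frac{7 + h}{2 z}$
$K{\left(-1,j \right)} 18 + \frac{28 - 71}{P + 56} = \frac{7 - 1}{2 \left(-4\right)} 18 + \frac{28 - 71}{28 + 56} = \frac{1}{2} \left(- \frac{1}{4}\right) 6 \cdot 18 - \frac{43}{84} = \left(- \frac{3}{4}\right) 18 - \frac{43}{84} = - \frac{27}{2} - \frac{43}{84} = - \frac{1177}{84}$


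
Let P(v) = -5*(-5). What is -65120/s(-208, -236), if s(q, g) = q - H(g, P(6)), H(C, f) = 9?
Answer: 65120/217 ≈ 300.09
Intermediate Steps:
P(v) = 25
s(q, g) = -9 + q (s(q, g) = q - 1*9 = q - 9 = -9 + q)
-65120/s(-208, -236) = -65120/(-9 - 208) = -65120/(-217) = -65120*(-1/217) = 65120/217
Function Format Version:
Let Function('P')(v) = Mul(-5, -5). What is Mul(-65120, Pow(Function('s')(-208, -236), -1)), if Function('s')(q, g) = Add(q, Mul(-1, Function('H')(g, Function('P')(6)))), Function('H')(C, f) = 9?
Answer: Rational(65120, 217) ≈ 300.09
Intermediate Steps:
Function('P')(v) = 25
Function('s')(q, g) = Add(-9, q) (Function('s')(q, g) = Add(q, Mul(-1, 9)) = Add(q, -9) = Add(-9, q))
Mul(-65120, Pow(Function('s')(-208, -236), -1)) = Mul(-65120, Pow(Add(-9, -208), -1)) = Mul(-65120, Pow(-217, -1)) = Mul(-65120, Rational(-1, 217)) = Rational(65120, 217)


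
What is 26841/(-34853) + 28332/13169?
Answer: 48768159/35306089 ≈ 1.3813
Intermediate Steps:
26841/(-34853) + 28332/13169 = 26841*(-1/34853) + 28332*(1/13169) = -26841/34853 + 28332/13169 = 48768159/35306089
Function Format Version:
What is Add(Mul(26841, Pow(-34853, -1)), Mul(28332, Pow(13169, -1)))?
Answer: Rational(48768159, 35306089) ≈ 1.3813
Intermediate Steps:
Add(Mul(26841, Pow(-34853, -1)), Mul(28332, Pow(13169, -1))) = Add(Mul(26841, Rational(-1, 34853)), Mul(28332, Rational(1, 13169))) = Add(Rational(-26841, 34853), Rational(28332, 13169)) = Rational(48768159, 35306089)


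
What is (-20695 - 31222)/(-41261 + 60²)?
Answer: 51917/37661 ≈ 1.3785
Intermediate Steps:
(-20695 - 31222)/(-41261 + 60²) = -51917/(-41261 + 3600) = -51917/(-37661) = -51917*(-1/37661) = 51917/37661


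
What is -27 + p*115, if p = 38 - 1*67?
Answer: -3362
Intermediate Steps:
p = -29 (p = 38 - 67 = -29)
-27 + p*115 = -27 - 29*115 = -27 - 3335 = -3362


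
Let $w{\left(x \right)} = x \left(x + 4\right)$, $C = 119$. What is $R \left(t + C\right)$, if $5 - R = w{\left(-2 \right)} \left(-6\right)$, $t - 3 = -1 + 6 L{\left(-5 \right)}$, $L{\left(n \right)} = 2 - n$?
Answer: $-3097$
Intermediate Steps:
$w{\left(x \right)} = x \left(4 + x\right)$
$t = 44$ ($t = 3 - \left(1 - 6 \left(2 - -5\right)\right) = 3 - \left(1 - 6 \left(2 + 5\right)\right) = 3 + \left(-1 + 6 \cdot 7\right) = 3 + \left(-1 + 42\right) = 3 + 41 = 44$)
$R = -19$ ($R = 5 - - 2 \left(4 - 2\right) \left(-6\right) = 5 - \left(-2\right) 2 \left(-6\right) = 5 - \left(-4\right) \left(-6\right) = 5 - 24 = -19$)
$R \left(t + C\right) = - 19 \left(44 + 119\right) = \left(-19\right) 163 = -3097$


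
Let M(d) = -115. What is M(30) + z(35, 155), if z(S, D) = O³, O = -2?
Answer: -123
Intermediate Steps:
z(S, D) = -8 (z(S, D) = (-2)³ = -8)
M(30) + z(35, 155) = -115 - 8 = -123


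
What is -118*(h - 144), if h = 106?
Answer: 4484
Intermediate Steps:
-118*(h - 144) = -118*(106 - 144) = -118*(-38) = 4484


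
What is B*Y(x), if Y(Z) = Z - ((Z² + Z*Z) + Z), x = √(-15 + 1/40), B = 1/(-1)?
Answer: -599/20 ≈ -29.950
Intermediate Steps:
B = -1 (B = 1*(-1) = -1)
x = I*√5990/20 (x = √(-15 + 1/40) = √(-599/40) = I*√5990/20 ≈ 3.8698*I)
Y(Z) = -2*Z² (Y(Z) = Z - ((Z² + Z²) + Z) = Z - (2*Z² + Z) = Z - (Z + 2*Z²) = Z + (-Z - 2*Z²) = -2*Z²)
B*Y(x) = -(-2)*(I*√5990/20)² = -(-2)*(-599)/40 = -1*599/20 = -599/20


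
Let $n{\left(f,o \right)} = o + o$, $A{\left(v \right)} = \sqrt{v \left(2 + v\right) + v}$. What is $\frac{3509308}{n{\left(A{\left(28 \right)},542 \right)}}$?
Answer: $\frac{877327}{271} \approx 3237.4$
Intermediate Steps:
$A{\left(v \right)} = \sqrt{v + v \left(2 + v\right)}$
$n{\left(f,o \right)} = 2 o$
$\frac{3509308}{n{\left(A{\left(28 \right)},542 \right)}} = \frac{3509308}{2 \cdot 542} = \frac{3509308}{1084} = 3509308 \cdot \frac{1}{1084} = \frac{877327}{271}$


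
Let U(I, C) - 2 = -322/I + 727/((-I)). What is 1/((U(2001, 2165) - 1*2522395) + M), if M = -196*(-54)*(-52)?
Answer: -2001/6148595810 ≈ -3.2544e-7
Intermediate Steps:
U(I, C) = 2 - 1049/I (U(I, C) = 2 + (-322/I + 727/((-I))) = 2 + (-322/I + 727*(-1/I)) = 2 + (-322/I - 727/I) = 2 - 1049/I)
M = -550368 (M = 10584*(-52) = -550368)
1/((U(2001, 2165) - 1*2522395) + M) = 1/(((2 - 1049/2001) - 1*2522395) - 550368) = 1/(((2 - 1049*1/2001) - 2522395) - 550368) = 1/(((2 - 1049/2001) - 2522395) - 550368) = 1/((2953/2001 - 2522395) - 550368) = 1/(-5047309442/2001 - 550368) = 1/(-6148595810/2001) = -2001/6148595810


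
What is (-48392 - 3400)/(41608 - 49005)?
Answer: 3984/569 ≈ 7.0018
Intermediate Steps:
(-48392 - 3400)/(41608 - 49005) = -51792/(-7397) = -51792*(-1/7397) = 3984/569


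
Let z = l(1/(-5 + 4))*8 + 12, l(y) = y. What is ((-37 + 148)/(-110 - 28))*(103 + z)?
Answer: -3959/46 ≈ -86.065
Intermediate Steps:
z = 4 (z = 8/(-5 + 4) + 12 = 8/(-1) + 12 = -1*8 + 12 = -8 + 12 = 4)
((-37 + 148)/(-110 - 28))*(103 + z) = ((-37 + 148)/(-110 - 28))*(103 + 4) = (111/(-138))*107 = (111*(-1/138))*107 = -37/46*107 = -3959/46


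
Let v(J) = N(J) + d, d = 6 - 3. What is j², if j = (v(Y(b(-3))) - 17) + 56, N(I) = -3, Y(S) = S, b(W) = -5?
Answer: 1521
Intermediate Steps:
d = 3
v(J) = 0 (v(J) = -3 + 3 = 0)
j = 39 (j = (0 - 17) + 56 = -17 + 56 = 39)
j² = 39² = 1521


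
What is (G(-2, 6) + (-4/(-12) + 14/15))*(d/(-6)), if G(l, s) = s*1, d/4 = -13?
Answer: 2834/45 ≈ 62.978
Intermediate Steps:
d = -52 (d = 4*(-13) = -52)
G(l, s) = s
(G(-2, 6) + (-4/(-12) + 14/15))*(d/(-6)) = (6 + (-4/(-12) + 14/15))*(-52/(-6)) = (6 + (-4*(-1/12) + 14*(1/15)))*(-52*(-⅙)) = (6 + (⅓ + 14/15))*(26/3) = (6 + 19/15)*(26/3) = (109/15)*(26/3) = 2834/45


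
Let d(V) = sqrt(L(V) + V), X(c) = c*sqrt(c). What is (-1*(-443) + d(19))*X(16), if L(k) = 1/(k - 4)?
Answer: 28352 + 64*sqrt(4290)/15 ≈ 28631.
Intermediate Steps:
L(k) = 1/(-4 + k)
X(c) = c**(3/2)
d(V) = sqrt(V + 1/(-4 + V)) (d(V) = sqrt(1/(-4 + V) + V) = sqrt(V + 1/(-4 + V)))
(-1*(-443) + d(19))*X(16) = (-1*(-443) + sqrt((1 + 19*(-4 + 19))/(-4 + 19)))*16**(3/2) = (443 + sqrt((1 + 19*15)/15))*64 = (443 + sqrt((1 + 285)/15))*64 = (443 + sqrt((1/15)*286))*64 = (443 + sqrt(286/15))*64 = (443 + sqrt(4290)/15)*64 = 28352 + 64*sqrt(4290)/15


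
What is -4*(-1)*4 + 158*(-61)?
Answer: -9622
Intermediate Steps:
-4*(-1)*4 + 158*(-61) = 4*4 - 9638 = 16 - 9638 = -9622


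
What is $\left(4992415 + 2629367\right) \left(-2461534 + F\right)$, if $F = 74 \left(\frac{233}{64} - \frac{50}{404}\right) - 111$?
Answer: $- \frac{30316383006597429}{1616} \approx -1.876 \cdot 10^{13}$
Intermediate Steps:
$F = \frac{482369}{3232}$ ($F = 74 \left(233 \cdot \frac{1}{64} - \frac{25}{202}\right) - 111 = 74 \left(\frac{233}{64} - \frac{25}{202}\right) - 111 = 74 \cdot \frac{22733}{6464} - 111 = \frac{841121}{3232} - 111 = \frac{482369}{3232} \approx 149.25$)
$\left(4992415 + 2629367\right) \left(-2461534 + F\right) = \left(4992415 + 2629367\right) \left(-2461534 + \frac{482369}{3232}\right) = 7621782 \left(- \frac{7955195519}{3232}\right) = - \frac{30316383006597429}{1616}$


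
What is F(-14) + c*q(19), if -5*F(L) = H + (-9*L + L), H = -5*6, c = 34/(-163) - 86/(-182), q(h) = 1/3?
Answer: -1209781/74165 ≈ -16.312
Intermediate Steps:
q(h) = ⅓
c = 3915/14833 (c = 34*(-1/163) - 86*(-1/182) = -34/163 + 43/91 = 3915/14833 ≈ 0.26394)
H = -30
F(L) = 6 + 8*L/5 (F(L) = -(-30 + (-9*L + L))/5 = -(-30 - 8*L)/5 = 6 + 8*L/5)
F(-14) + c*q(19) = (6 + (8/5)*(-14)) + (3915/14833)*(⅓) = (6 - 112/5) + 1305/14833 = -82/5 + 1305/14833 = -1209781/74165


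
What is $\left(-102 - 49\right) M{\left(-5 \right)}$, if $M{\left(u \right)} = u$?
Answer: $755$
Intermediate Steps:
$\left(-102 - 49\right) M{\left(-5 \right)} = \left(-102 - 49\right) \left(-5\right) = \left(-151\right) \left(-5\right) = 755$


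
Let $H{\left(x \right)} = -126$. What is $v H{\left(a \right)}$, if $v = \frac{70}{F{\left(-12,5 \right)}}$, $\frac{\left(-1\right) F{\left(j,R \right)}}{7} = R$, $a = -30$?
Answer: $252$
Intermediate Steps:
$F{\left(j,R \right)} = - 7 R$
$v = -2$ ($v = \frac{70}{\left(-7\right) 5} = \frac{70}{-35} = 70 \left(- \frac{1}{35}\right) = -2$)
$v H{\left(a \right)} = \left(-2\right) \left(-126\right) = 252$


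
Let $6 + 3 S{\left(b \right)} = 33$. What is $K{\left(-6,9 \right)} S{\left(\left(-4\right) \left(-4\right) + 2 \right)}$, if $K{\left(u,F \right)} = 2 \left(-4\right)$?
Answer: $-72$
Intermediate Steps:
$K{\left(u,F \right)} = -8$
$S{\left(b \right)} = 9$ ($S{\left(b \right)} = -2 + \frac{1}{3} \cdot 33 = -2 + 11 = 9$)
$K{\left(-6,9 \right)} S{\left(\left(-4\right) \left(-4\right) + 2 \right)} = \left(-8\right) 9 = -72$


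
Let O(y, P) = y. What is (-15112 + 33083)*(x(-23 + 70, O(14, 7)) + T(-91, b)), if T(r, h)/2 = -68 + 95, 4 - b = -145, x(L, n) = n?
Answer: 1222028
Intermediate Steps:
b = 149 (b = 4 - 1*(-145) = 4 + 145 = 149)
T(r, h) = 54 (T(r, h) = 2*(-68 + 95) = 2*27 = 54)
(-15112 + 33083)*(x(-23 + 70, O(14, 7)) + T(-91, b)) = (-15112 + 33083)*(14 + 54) = 17971*68 = 1222028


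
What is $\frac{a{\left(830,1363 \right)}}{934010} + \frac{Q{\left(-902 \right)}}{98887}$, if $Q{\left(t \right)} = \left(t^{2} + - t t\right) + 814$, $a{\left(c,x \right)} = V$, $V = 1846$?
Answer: $\frac{471414771}{46180723435} \approx 0.010208$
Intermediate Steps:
$a{\left(c,x \right)} = 1846$
$Q{\left(t \right)} = 814$ ($Q{\left(t \right)} = \left(t^{2} - t^{2}\right) + 814 = 0 + 814 = 814$)
$\frac{a{\left(830,1363 \right)}}{934010} + \frac{Q{\left(-902 \right)}}{98887} = \frac{1846}{934010} + \frac{814}{98887} = 1846 \cdot \frac{1}{934010} + 814 \cdot \frac{1}{98887} = \frac{923}{467005} + \frac{814}{98887} = \frac{471414771}{46180723435}$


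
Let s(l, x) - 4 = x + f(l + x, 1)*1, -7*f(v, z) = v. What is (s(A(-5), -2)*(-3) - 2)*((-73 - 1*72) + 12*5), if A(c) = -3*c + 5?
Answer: 170/7 ≈ 24.286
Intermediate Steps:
f(v, z) = -v/7
A(c) = 5 - 3*c
s(l, x) = 4 - l/7 + 6*x/7 (s(l, x) = 4 + (x - (l + x)/7*1) = 4 + (x + (-l/7 - x/7)*1) = 4 + (x + (-l/7 - x/7)) = 4 + (-l/7 + 6*x/7) = 4 - l/7 + 6*x/7)
(s(A(-5), -2)*(-3) - 2)*((-73 - 1*72) + 12*5) = ((4 - (5 - 3*(-5))/7 + (6/7)*(-2))*(-3) - 2)*((-73 - 1*72) + 12*5) = ((4 - (5 + 15)/7 - 12/7)*(-3) - 2)*((-73 - 72) + 60) = ((4 - ⅐*20 - 12/7)*(-3) - 2)*(-145 + 60) = ((4 - 20/7 - 12/7)*(-3) - 2)*(-85) = (-4/7*(-3) - 2)*(-85) = (12/7 - 2)*(-85) = -2/7*(-85) = 170/7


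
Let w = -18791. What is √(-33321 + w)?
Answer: 4*I*√3257 ≈ 228.28*I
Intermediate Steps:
√(-33321 + w) = √(-33321 - 18791) = √(-52112) = 4*I*√3257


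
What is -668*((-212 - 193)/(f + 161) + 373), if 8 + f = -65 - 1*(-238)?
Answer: -40478462/163 ≈ -2.4833e+5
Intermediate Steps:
f = 165 (f = -8 + (-65 - 1*(-238)) = -8 + (-65 + 238) = -8 + 173 = 165)
-668*((-212 - 193)/(f + 161) + 373) = -668*((-212 - 193)/(165 + 161) + 373) = -668*(-405/326 + 373) = -668*121193/326 = -40478462/163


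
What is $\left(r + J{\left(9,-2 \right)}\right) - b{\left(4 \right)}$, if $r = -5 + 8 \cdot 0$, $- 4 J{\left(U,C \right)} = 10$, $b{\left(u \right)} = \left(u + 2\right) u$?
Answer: $- \frac{63}{2} \approx -31.5$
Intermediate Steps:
$b{\left(u \right)} = u \left(2 + u\right)$ ($b{\left(u \right)} = \left(2 + u\right) u = u \left(2 + u\right)$)
$J{\left(U,C \right)} = - \frac{5}{2}$ ($J{\left(U,C \right)} = \left(- \frac{1}{4}\right) 10 = - \frac{5}{2}$)
$r = -5$ ($r = -5 + 0 = -5$)
$\left(r + J{\left(9,-2 \right)}\right) - b{\left(4 \right)} = \left(-5 - \frac{5}{2}\right) - 4 \left(2 + 4\right) = - \frac{15}{2} - 4 \cdot 6 = - \frac{15}{2} - 24 = - \frac{63}{2}$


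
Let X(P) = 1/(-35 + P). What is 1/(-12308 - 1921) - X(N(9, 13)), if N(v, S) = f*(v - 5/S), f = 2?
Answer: 61582/1095633 ≈ 0.056207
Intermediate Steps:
N(v, S) = -10/S + 2*v (N(v, S) = 2*(v - 5/S) = -10/S + 2*v)
1/(-12308 - 1921) - X(N(9, 13)) = 1/(-12308 - 1921) - 1/(-35 + (-10/13 + 2*9)) = 1/(-14229) - 1/(-35 + (-10*1/13 + 18)) = -1/14229 - 1/(-35 + (-10/13 + 18)) = -1/14229 - 1/(-35 + 224/13) = -1/14229 - 1/(-231/13) = -1/14229 - 1*(-13/231) = -1/14229 + 13/231 = 61582/1095633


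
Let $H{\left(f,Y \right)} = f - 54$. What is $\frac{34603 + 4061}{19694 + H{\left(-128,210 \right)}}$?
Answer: $\frac{537}{271} \approx 1.9816$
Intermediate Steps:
$H{\left(f,Y \right)} = -54 + f$ ($H{\left(f,Y \right)} = f - 54 = -54 + f$)
$\frac{34603 + 4061}{19694 + H{\left(-128,210 \right)}} = \frac{34603 + 4061}{19694 - 182} = \frac{38664}{19694 - 182} = \frac{38664}{19512} = 38664 \cdot \frac{1}{19512} = \frac{537}{271}$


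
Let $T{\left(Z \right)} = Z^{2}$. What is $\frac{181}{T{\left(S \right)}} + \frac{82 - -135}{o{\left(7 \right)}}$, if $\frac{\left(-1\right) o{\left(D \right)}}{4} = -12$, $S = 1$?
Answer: $\frac{8905}{48} \approx 185.52$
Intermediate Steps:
$o{\left(D \right)} = 48$ ($o{\left(D \right)} = \left(-4\right) \left(-12\right) = 48$)
$\frac{181}{T{\left(S \right)}} + \frac{82 - -135}{o{\left(7 \right)}} = \frac{181}{1^{2}} + \frac{82 - -135}{48} = \frac{181}{1} + \left(82 + 135\right) \frac{1}{48} = 181 \cdot 1 + 217 \cdot \frac{1}{48} = 181 + \frac{217}{48} = \frac{8905}{48}$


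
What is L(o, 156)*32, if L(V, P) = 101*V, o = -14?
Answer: -45248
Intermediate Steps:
L(o, 156)*32 = (101*(-14))*32 = -1414*32 = -45248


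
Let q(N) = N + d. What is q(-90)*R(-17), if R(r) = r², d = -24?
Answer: -32946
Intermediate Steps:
q(N) = -24 + N (q(N) = N - 24 = -24 + N)
q(-90)*R(-17) = (-24 - 90)*(-17)² = -114*289 = -32946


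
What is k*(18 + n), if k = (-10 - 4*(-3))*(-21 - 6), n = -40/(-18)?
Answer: -1092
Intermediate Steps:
n = 20/9 (n = -40*(-1/18) = 20/9 ≈ 2.2222)
k = -54 (k = (-10 + 12)*(-27) = 2*(-27) = -54)
k*(18 + n) = -54*(18 + 20/9) = -54*182/9 = -1092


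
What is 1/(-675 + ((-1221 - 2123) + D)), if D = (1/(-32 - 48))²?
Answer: -6400/25721599 ≈ -0.00024882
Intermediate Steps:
D = 1/6400 (D = (1/(-80))² = (-1/80)² = 1/6400 ≈ 0.00015625)
1/(-675 + ((-1221 - 2123) + D)) = 1/(-675 + ((-1221 - 2123) + 1/6400)) = 1/(-675 + (-3344 + 1/6400)) = 1/(-675 - 21401599/6400) = 1/(-25721599/6400) = -6400/25721599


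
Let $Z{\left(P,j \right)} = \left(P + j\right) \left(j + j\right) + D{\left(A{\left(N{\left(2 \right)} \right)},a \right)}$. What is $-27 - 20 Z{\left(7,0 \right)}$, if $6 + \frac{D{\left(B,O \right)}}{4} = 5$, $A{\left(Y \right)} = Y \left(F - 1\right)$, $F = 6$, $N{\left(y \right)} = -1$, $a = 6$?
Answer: $53$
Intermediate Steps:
$A{\left(Y \right)} = 5 Y$ ($A{\left(Y \right)} = Y \left(6 - 1\right) = Y 5 = 5 Y$)
$D{\left(B,O \right)} = -4$ ($D{\left(B,O \right)} = -24 + 4 \cdot 5 = -24 + 20 = -4$)
$Z{\left(P,j \right)} = -4 + 2 j \left(P + j\right)$ ($Z{\left(P,j \right)} = \left(P + j\right) \left(j + j\right) - 4 = \left(P + j\right) 2 j - 4 = 2 j \left(P + j\right) - 4 = -4 + 2 j \left(P + j\right)$)
$-27 - 20 Z{\left(7,0 \right)} = -27 - 20 \left(-4 + 2 \cdot 0^{2} + 2 \cdot 7 \cdot 0\right) = -27 - 20 \left(-4 + 2 \cdot 0 + 0\right) = -27 - 20 \left(-4 + 0 + 0\right) = -27 - -80 = -27 + 80 = 53$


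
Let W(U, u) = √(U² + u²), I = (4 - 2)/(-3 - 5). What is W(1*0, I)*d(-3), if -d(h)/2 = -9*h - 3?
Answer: -12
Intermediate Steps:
I = -¼ (I = 2/(-8) = 2*(-⅛) = -¼ ≈ -0.25000)
d(h) = 6 + 18*h (d(h) = -2*(-9*h - 3) = -2*(-3 - 9*h) = 6 + 18*h)
W(1*0, I)*d(-3) = √((1*0)² + (-¼)²)*(6 + 18*(-3)) = √(0² + 1/16)*(6 - 54) = √(0 + 1/16)*(-48) = √(1/16)*(-48) = (¼)*(-48) = -12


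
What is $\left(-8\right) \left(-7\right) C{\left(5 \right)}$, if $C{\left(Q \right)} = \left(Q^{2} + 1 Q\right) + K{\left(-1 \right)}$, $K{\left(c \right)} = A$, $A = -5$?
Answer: $1400$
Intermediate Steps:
$K{\left(c \right)} = -5$
$C{\left(Q \right)} = -5 + Q + Q^{2}$ ($C{\left(Q \right)} = \left(Q^{2} + 1 Q\right) - 5 = \left(Q^{2} + Q\right) - 5 = \left(Q + Q^{2}\right) - 5 = -5 + Q + Q^{2}$)
$\left(-8\right) \left(-7\right) C{\left(5 \right)} = \left(-8\right) \left(-7\right) \left(-5 + 5 + 5^{2}\right) = 56 \left(-5 + 5 + 25\right) = 56 \cdot 25 = 1400$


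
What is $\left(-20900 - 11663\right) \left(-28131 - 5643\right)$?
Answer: $1099782762$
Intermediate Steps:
$\left(-20900 - 11663\right) \left(-28131 - 5643\right) = \left(-32563\right) \left(-33774\right) = 1099782762$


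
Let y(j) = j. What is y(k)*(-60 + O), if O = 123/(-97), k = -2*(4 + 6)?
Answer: 118860/97 ≈ 1225.4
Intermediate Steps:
k = -20 (k = -2*10 = -20)
O = -123/97 (O = 123*(-1/97) = -123/97 ≈ -1.2680)
y(k)*(-60 + O) = -20*(-60 - 123/97) = -20*(-5943/97) = 118860/97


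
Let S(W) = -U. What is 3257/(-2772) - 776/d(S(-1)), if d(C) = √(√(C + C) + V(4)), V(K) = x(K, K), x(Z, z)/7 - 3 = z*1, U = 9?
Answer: -3257/2772 - 776/√(49 + 3*I*√2) ≈ -111.72 + 4.7769*I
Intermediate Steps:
x(Z, z) = 21 + 7*z (x(Z, z) = 21 + 7*(z*1) = 21 + 7*z)
V(K) = 21 + 7*K
S(W) = -9 (S(W) = -1*9 = -9)
d(C) = √(49 + √2*√C) (d(C) = √(√(C + C) + (21 + 7*4)) = √(√(2*C) + (21 + 28)) = √(√2*√C + 49) = √(49 + √2*√C))
3257/(-2772) - 776/d(S(-1)) = 3257/(-2772) - 776/√(49 + √2*√(-9)) = 3257*(-1/2772) - 776/√(49 + √2*(3*I)) = -3257/2772 - 776/√(49 + 3*I*√2)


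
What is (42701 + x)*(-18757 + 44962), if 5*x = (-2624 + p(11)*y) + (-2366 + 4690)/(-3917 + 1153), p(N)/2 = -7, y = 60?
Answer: 760666947750/691 ≈ 1.1008e+9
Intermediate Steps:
p(N) = -14 (p(N) = 2*(-7) = -14)
x = -478841/691 (x = ((-2624 - 14*60) + (-2366 + 4690)/(-3917 + 1153))/5 = ((-2624 - 840) + 2324/(-2764))/5 = (-3464 + 2324*(-1/2764))/5 = (-3464 - 581/691)/5 = (1/5)*(-2394205/691) = -478841/691 ≈ -692.97)
(42701 + x)*(-18757 + 44962) = (42701 - 478841/691)*(-18757 + 44962) = (29027550/691)*26205 = 760666947750/691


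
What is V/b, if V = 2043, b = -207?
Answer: -227/23 ≈ -9.8696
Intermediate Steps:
V/b = 2043/(-207) = -1/207*2043 = -227/23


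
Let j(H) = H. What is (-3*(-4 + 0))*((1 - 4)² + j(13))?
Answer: 264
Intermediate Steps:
(-3*(-4 + 0))*((1 - 4)² + j(13)) = (-3*(-4 + 0))*((1 - 4)² + 13) = (-3*(-4))*((-3)² + 13) = 12*(9 + 13) = 12*22 = 264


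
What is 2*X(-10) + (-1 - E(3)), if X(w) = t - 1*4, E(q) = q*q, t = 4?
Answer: -10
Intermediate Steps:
E(q) = q**2
X(w) = 0 (X(w) = 4 - 1*4 = 4 - 4 = 0)
2*X(-10) + (-1 - E(3)) = 2*0 + (-1 - 1*3**2) = 0 + (-1 - 1*9) = 0 + (-1 - 9) = 0 - 10 = -10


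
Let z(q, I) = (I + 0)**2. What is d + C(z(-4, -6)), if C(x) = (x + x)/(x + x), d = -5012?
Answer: -5011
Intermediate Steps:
z(q, I) = I**2
C(x) = 1 (C(x) = (2*x)/((2*x)) = (2*x)*(1/(2*x)) = 1)
d + C(z(-4, -6)) = -5012 + 1 = -5011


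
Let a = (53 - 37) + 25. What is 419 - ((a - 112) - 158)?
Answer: 648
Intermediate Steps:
a = 41 (a = 16 + 25 = 41)
419 - ((a - 112) - 158) = 419 - ((41 - 112) - 158) = 419 - (-71 - 158) = 419 - 1*(-229) = 419 + 229 = 648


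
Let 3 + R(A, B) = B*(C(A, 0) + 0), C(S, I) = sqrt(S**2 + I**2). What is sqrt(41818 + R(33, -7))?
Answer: 4*sqrt(2599) ≈ 203.92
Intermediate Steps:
C(S, I) = sqrt(I**2 + S**2)
R(A, B) = -3 + B*sqrt(A**2) (R(A, B) = -3 + B*(sqrt(0**2 + A**2) + 0) = -3 + B*(sqrt(0 + A**2) + 0) = -3 + B*(sqrt(A**2) + 0) = -3 + B*sqrt(A**2))
sqrt(41818 + R(33, -7)) = sqrt(41818 + (-3 - 7*sqrt(33**2))) = sqrt(41818 + (-3 - 7*sqrt(1089))) = sqrt(41818 + (-3 - 7*33)) = sqrt(41818 + (-3 - 231)) = sqrt(41818 - 234) = sqrt(41584) = 4*sqrt(2599)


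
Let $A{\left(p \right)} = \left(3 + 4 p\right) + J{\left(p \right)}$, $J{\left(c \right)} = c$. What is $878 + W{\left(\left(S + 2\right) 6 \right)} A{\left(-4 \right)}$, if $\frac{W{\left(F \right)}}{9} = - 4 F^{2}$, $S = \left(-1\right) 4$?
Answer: $89006$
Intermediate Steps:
$A{\left(p \right)} = 3 + 5 p$ ($A{\left(p \right)} = \left(3 + 4 p\right) + p = 3 + 5 p$)
$S = -4$
$W{\left(F \right)} = - 36 F^{2}$ ($W{\left(F \right)} = 9 \left(- 4 F^{2}\right) = - 36 F^{2}$)
$878 + W{\left(\left(S + 2\right) 6 \right)} A{\left(-4 \right)} = 878 + - 36 \left(\left(-4 + 2\right) 6\right)^{2} \left(3 + 5 \left(-4\right)\right) = 878 + - 36 \left(\left(-2\right) 6\right)^{2} \left(3 - 20\right) = 878 + - 36 \left(-12\right)^{2} \left(-17\right) = 878 + \left(-36\right) 144 \left(-17\right) = 878 - -88128 = 878 + 88128 = 89006$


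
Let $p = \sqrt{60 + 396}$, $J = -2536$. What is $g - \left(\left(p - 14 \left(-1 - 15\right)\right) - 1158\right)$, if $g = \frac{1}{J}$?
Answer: $\frac{2368623}{2536} - 2 \sqrt{114} \approx 912.65$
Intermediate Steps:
$p = 2 \sqrt{114}$ ($p = \sqrt{456} = 2 \sqrt{114} \approx 21.354$)
$g = - \frac{1}{2536}$ ($g = \frac{1}{-2536} = - \frac{1}{2536} \approx -0.00039432$)
$g - \left(\left(p - 14 \left(-1 - 15\right)\right) - 1158\right) = - \frac{1}{2536} - \left(\left(2 \sqrt{114} - 14 \left(-1 - 15\right)\right) - 1158\right) = - \frac{1}{2536} - \left(\left(2 \sqrt{114} - -224\right) - 1158\right) = - \frac{1}{2536} - \left(\left(2 \sqrt{114} + 224\right) - 1158\right) = - \frac{1}{2536} - \left(\left(224 + 2 \sqrt{114}\right) - 1158\right) = - \frac{1}{2536} - \left(-934 + 2 \sqrt{114}\right) = - \frac{1}{2536} + \left(934 - 2 \sqrt{114}\right) = \frac{2368623}{2536} - 2 \sqrt{114}$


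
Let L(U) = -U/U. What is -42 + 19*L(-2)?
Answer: -61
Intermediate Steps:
L(U) = -1 (L(U) = -1*1 = -1)
-42 + 19*L(-2) = -42 + 19*(-1) = -42 - 19 = -61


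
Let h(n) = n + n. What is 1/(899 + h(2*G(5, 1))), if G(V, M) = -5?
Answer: 1/879 ≈ 0.0011377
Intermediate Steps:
h(n) = 2*n
1/(899 + h(2*G(5, 1))) = 1/(899 + 2*(2*(-5))) = 1/(899 + 2*(-10)) = 1/(899 - 20) = 1/879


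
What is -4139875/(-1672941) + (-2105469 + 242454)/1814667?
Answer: 1465260123170/1011943608549 ≈ 1.4480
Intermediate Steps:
-4139875/(-1672941) + (-2105469 + 242454)/1814667 = -4139875*(-1/1672941) - 1863015*1/1814667 = 4139875/1672941 - 621005/604889 = 1465260123170/1011943608549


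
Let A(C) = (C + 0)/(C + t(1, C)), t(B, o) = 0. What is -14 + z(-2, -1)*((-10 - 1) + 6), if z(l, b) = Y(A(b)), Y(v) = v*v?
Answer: -19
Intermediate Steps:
A(C) = 1 (A(C) = (C + 0)/(C + 0) = C/C = 1)
Y(v) = v²
z(l, b) = 1 (z(l, b) = 1² = 1)
-14 + z(-2, -1)*((-10 - 1) + 6) = -14 + 1*((-10 - 1) + 6) = -14 + 1*(-11 + 6) = -14 + 1*(-5) = -14 - 5 = -19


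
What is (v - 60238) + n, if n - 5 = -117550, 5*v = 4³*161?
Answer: -878611/5 ≈ -1.7572e+5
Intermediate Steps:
v = 10304/5 (v = (4³*161)/5 = (64*161)/5 = (⅕)*10304 = 10304/5 ≈ 2060.8)
n = -117545 (n = 5 - 117550 = -117545)
(v - 60238) + n = (10304/5 - 60238) - 117545 = -290886/5 - 117545 = -878611/5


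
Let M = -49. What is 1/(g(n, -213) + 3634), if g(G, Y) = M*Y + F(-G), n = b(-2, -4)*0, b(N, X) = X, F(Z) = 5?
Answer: 1/14076 ≈ 7.1043e-5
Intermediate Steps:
n = 0 (n = -4*0 = 0)
g(G, Y) = 5 - 49*Y (g(G, Y) = -49*Y + 5 = 5 - 49*Y)
1/(g(n, -213) + 3634) = 1/((5 - 49*(-213)) + 3634) = 1/((5 + 10437) + 3634) = 1/(10442 + 3634) = 1/14076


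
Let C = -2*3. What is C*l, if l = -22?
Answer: 132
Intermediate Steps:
C = -6
C*l = -6*(-22) = 132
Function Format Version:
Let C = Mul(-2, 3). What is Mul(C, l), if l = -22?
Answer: 132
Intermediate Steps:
C = -6
Mul(C, l) = Mul(-6, -22) = 132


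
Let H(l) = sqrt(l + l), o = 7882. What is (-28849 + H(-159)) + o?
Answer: -20967 + I*sqrt(318) ≈ -20967.0 + 17.833*I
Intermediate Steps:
H(l) = sqrt(2)*sqrt(l) (H(l) = sqrt(2*l) = sqrt(2)*sqrt(l))
(-28849 + H(-159)) + o = (-28849 + sqrt(2)*sqrt(-159)) + 7882 = (-28849 + sqrt(2)*(I*sqrt(159))) + 7882 = (-28849 + I*sqrt(318)) + 7882 = -20967 + I*sqrt(318)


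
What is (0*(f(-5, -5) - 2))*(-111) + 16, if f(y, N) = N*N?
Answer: 16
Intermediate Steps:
f(y, N) = N²
(0*(f(-5, -5) - 2))*(-111) + 16 = (0*((-5)² - 2))*(-111) + 16 = (0*(25 - 2))*(-111) + 16 = (0*23)*(-111) + 16 = 0*(-111) + 16 = 0 + 16 = 16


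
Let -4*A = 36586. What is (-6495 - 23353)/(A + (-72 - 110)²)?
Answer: -59696/47955 ≈ -1.2448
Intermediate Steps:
A = -18293/2 (A = -¼*36586 = -18293/2 ≈ -9146.5)
(-6495 - 23353)/(A + (-72 - 110)²) = (-6495 - 23353)/(-18293/2 + (-72 - 110)²) = -29848/(-18293/2 + (-182)²) = -29848/(-18293/2 + 33124) = -29848/47955/2 = -29848*2/47955 = -59696/47955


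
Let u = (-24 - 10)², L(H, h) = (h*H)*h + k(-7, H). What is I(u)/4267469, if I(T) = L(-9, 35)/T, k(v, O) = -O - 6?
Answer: -5511/2466597082 ≈ -2.2343e-6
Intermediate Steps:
k(v, O) = -6 - O
L(H, h) = -6 - H + H*h² (L(H, h) = (h*H)*h + (-6 - H) = (H*h)*h + (-6 - H) = H*h² + (-6 - H) = -6 - H + H*h²)
u = 1156 (u = (-34)² = 1156)
I(T) = -11022/T (I(T) = (-6 - 1*(-9) - 9*35²)/T = (-6 + 9 - 9*1225)/T = (-6 + 9 - 11025)/T = -11022/T)
I(u)/4267469 = -11022/1156/4267469 = -11022*1/1156*(1/4267469) = -5511/578*1/4267469 = -5511/2466597082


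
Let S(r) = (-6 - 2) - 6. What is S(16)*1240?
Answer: -17360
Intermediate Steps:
S(r) = -14 (S(r) = -8 - 6 = -14)
S(16)*1240 = -14*1240 = -17360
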